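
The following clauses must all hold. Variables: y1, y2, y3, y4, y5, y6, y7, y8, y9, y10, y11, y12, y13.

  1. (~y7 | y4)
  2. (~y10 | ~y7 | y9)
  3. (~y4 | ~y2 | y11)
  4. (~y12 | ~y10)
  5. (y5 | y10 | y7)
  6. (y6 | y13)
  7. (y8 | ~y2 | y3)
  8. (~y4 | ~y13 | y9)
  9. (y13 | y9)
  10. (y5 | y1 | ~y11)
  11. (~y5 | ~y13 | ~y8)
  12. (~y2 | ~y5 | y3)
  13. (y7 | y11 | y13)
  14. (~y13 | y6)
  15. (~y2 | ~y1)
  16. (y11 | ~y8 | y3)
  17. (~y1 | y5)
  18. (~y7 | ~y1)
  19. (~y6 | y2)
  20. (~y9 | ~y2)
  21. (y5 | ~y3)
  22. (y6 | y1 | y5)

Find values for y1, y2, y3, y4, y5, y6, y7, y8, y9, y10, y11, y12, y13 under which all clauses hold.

y1 = F, y2 = T, y3 = T, y4 = F, y5 = T, y6 = T, y7 = F, y8 = F, y9 = F, y10 = F, y11 = T, y12 = T, y13 = T

Check each clause:
  1. (y4 | ~y7) — ~y7 is true.
  2. (y9 | ~y7 | ~y10) — ~y7 is true.
  3. (~y2 | y11 | ~y4) — y11 is true.
  4. (~y10 | ~y12) — ~y10 is true.
  5. (y7 | y10 | y5) — y5 is true.
  6. (y13 | y6) — y13 is true.
  7. (~y2 | y3 | y8) — y3 is true.
  8. (~y13 | ~y4 | y9) — ~y4 is true.
  9. (y13 | y9) — y13 is true.
  10. (y5 | ~y11 | y1) — y5 is true.
  11. (~y5 | ~y13 | ~y8) — ~y8 is true.
  12. (y3 | ~y2 | ~y5) — y3 is true.
  13. (y11 | y13 | y7) — y11 is true.
  14. (~y13 | y6) — y6 is true.
  15. (~y2 | ~y1) — ~y1 is true.
  16. (~y8 | y3 | y11) — ~y8 is true.
  17. (~y1 | y5) — y5 is true.
  18. (~y7 | ~y1) — ~y7 is true.
  19. (~y6 | y2) — y2 is true.
  20. (~y2 | ~y9) — ~y9 is true.
  21. (y5 | ~y3) — y5 is true.
  22. (y1 | y6 | y5) — y5 is true.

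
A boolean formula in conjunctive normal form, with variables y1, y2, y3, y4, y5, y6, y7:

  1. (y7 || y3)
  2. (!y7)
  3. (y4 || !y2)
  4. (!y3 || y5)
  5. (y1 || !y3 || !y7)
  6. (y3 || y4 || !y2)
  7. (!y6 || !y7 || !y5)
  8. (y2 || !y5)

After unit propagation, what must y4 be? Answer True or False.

True

Unit clause (!y7) sets y7 = False.
From (y7 || y3) and y7 = False: y3 = True.
(y5 || !y3) with y3 = True leaves only y5, so y5 = True.
(y2 || !y5): since y5 = True, the clause reduces to (y2). y2 = True.
In (y4 || !y2), !y2 is now false; y4 must hold, so y4 = True.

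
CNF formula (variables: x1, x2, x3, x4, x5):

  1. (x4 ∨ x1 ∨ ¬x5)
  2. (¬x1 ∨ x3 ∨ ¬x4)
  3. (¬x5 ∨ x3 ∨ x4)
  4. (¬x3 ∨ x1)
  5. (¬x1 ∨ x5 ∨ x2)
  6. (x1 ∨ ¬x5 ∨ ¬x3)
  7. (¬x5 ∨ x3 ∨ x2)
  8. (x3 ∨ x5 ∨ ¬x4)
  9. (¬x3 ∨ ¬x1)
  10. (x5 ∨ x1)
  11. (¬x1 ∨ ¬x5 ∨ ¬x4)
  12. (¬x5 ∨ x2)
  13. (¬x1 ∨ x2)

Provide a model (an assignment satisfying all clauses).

Pure literal: x2 appears only positively; assign x2 = True.
Branch on x1: take x1 = True.
  then x3 is forced to False.
  then x4 is forced to False.
  then x5 is forced to False.

x1=True, x2=True, x3=False, x4=False, x5=False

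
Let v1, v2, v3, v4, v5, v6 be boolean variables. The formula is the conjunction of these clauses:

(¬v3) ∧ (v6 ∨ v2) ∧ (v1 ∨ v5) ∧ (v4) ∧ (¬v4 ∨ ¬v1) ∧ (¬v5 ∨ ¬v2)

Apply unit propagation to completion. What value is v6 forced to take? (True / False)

True

(¬v3) is a unit clause: v3 = False.
(v4) stands alone — v4 = True.
In (¬v1 ∨ ¬v4), ¬v4 is now false; ¬v1 must hold, so v1 = False.
(v1 ∨ v5) with v1 = False leaves only v5, so v5 = True.
(¬v2 ∨ ¬v5): since v5 = True, the clause reduces to (¬v2). v2 = False.
From (v2 ∨ v6) and v2 = False: v6 = True.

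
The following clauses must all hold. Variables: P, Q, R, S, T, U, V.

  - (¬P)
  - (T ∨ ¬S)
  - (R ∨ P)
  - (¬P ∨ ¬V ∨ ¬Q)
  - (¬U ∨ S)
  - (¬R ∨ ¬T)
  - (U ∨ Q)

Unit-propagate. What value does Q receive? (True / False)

True

(¬P) stands alone — P = False.
In (R ∨ P), P is now false; R must hold, so R = True.
(¬R ∨ ¬T) with R = True leaves only ¬T, so T = False.
(¬S ∨ T): since T = False, the clause reduces to (¬S). S = False.
(¬U ∨ S): since S = False, the clause reduces to (¬U). U = False.
In (U ∨ Q), U is now false; Q must hold, so Q = True.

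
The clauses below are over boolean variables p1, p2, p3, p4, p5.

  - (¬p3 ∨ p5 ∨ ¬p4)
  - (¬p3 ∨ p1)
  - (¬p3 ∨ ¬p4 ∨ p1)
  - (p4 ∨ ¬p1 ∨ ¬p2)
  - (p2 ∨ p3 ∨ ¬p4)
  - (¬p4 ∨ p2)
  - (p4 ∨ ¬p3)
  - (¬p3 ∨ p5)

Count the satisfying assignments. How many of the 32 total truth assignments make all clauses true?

11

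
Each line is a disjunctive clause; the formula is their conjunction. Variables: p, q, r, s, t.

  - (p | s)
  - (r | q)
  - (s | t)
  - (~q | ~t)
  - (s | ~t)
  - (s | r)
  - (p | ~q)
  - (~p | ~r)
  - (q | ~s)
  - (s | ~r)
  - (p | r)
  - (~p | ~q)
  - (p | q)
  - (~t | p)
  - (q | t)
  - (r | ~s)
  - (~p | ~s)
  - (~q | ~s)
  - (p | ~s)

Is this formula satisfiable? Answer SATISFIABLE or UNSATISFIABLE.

UNSATISFIABLE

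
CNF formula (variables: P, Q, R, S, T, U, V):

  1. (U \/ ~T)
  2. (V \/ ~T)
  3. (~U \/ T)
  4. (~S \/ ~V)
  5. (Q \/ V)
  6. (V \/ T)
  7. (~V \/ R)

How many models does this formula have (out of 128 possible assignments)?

8

Case analysis on V and T:
  V=T, T=T: remaining (P,Q,R,S,U) ∈ {(F,F,T,F,T); (F,T,T,F,T); (T,F,T,F,T); (T,T,T,F,T)} — 4.
  V=T, T=F: remaining (P,Q,R,S,U) ∈ {(F,F,T,F,F); (F,T,T,F,F); (T,F,T,F,F); (T,T,T,F,F)} — 4.
  V=F, T=T: a clause becomes empty — 0.
  V=F, T=F: a clause becomes empty — 0.
Total: 4 + 4 + 0 + 0 = 8.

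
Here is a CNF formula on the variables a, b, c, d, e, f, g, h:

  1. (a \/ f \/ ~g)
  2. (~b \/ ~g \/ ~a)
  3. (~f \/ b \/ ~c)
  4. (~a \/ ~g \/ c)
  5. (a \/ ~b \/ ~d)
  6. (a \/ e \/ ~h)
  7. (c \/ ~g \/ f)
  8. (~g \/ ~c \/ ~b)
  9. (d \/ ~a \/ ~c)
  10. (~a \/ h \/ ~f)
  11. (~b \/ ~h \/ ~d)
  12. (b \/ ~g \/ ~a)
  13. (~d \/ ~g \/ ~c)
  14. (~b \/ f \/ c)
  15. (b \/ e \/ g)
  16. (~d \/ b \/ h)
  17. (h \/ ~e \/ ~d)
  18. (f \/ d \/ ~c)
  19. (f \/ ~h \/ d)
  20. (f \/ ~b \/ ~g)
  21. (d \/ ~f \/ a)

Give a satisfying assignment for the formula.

a = F, b = F, c = F, d = F, e = T, f = F, g = F, h = F

Check each clause:
  1. (f \/ ~g \/ a) — ~g is true.
  2. (~a \/ ~b \/ ~g) — ~g is true.
  3. (b \/ ~c \/ ~f) — ~f is true.
  4. (c \/ ~g \/ ~a) — ~g is true.
  5. (a \/ ~d \/ ~b) — ~d is true.
  6. (a \/ e \/ ~h) — ~h is true.
  7. (c \/ f \/ ~g) — ~g is true.
  8. (~b \/ ~c \/ ~g) — ~g is true.
  9. (~a \/ ~c \/ d) — ~c is true.
  10. (h \/ ~f \/ ~a) — ~f is true.
  11. (~b \/ ~d \/ ~h) — ~h is true.
  12. (b \/ ~g \/ ~a) — ~g is true.
  13. (~g \/ ~c \/ ~d) — ~g is true.
  14. (~b \/ c \/ f) — ~b is true.
  15. (b \/ g \/ e) — e is true.
  16. (h \/ ~d \/ b) — ~d is true.
  17. (h \/ ~e \/ ~d) — ~d is true.
  18. (d \/ ~c \/ f) — ~c is true.
  19. (f \/ ~h \/ d) — ~h is true.
  20. (~g \/ f \/ ~b) — ~g is true.
  21. (d \/ a \/ ~f) — ~f is true.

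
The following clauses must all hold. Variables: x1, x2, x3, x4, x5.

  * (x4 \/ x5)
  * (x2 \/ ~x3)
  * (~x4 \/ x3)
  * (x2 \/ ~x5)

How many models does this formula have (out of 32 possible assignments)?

8

Case analysis on x2 and x3:
  x2=T, x3=T: x1 free; 3 ways for (x4,x5) × 2^1 = 6.
  x2=T, x3=F: remaining (x1,x4,x5) ∈ {(F,F,T); (T,F,T)} — 2.
  x2=F, x3=T: a clause becomes empty — 0.
  x2=F, x3=F: a clause becomes empty — 0.
Total: 6 + 2 + 0 + 0 = 8.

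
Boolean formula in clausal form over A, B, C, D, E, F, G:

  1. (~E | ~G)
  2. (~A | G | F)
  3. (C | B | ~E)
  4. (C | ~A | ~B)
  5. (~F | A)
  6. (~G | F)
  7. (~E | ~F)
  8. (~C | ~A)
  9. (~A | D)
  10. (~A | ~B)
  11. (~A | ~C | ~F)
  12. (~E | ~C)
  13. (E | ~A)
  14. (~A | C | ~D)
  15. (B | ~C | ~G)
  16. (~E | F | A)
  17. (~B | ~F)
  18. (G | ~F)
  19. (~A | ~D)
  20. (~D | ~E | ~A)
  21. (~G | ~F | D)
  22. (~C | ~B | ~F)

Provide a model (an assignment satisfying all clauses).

A=F, B=T, C=T, D=T, E=F, F=F, G=F

Set A = False and propagate.
  then F is forced to False.
  then G is forced to False.
  then E is forced to False.
B, C, D are now unconstrained; take B = True, C = True, D = True.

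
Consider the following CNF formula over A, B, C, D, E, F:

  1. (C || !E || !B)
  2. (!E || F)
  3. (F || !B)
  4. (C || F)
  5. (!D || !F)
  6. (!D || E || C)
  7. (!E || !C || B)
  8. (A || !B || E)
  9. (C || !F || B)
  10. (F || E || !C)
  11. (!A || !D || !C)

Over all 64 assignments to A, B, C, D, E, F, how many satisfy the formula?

6

Satisfying assignments:
  A=F B=F C=T D=F E=F F=T
  A=F B=T C=T D=F E=T F=T
  A=T B=F C=T D=F E=F F=T
  A=T B=T C=F D=F E=F F=T
  A=T B=T C=T D=F E=F F=T
  A=T B=T C=T D=F E=T F=T
That's 6 in total.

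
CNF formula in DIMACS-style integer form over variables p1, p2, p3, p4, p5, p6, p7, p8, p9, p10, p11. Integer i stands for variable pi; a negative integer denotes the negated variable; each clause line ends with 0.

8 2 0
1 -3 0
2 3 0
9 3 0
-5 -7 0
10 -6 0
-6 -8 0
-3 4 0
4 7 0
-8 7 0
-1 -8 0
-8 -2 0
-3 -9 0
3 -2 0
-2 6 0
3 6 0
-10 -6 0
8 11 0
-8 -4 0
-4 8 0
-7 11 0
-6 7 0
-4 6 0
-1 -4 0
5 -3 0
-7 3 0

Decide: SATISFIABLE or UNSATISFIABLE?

p3 = True:
  propagation gives p1=True, p4=True; an empty clause results — contradiction.
p3 = False:
  propagation gives p2=True; an empty clause results — contradiction.
Every branch closes, so no satisfying assignment exists.

UNSATISFIABLE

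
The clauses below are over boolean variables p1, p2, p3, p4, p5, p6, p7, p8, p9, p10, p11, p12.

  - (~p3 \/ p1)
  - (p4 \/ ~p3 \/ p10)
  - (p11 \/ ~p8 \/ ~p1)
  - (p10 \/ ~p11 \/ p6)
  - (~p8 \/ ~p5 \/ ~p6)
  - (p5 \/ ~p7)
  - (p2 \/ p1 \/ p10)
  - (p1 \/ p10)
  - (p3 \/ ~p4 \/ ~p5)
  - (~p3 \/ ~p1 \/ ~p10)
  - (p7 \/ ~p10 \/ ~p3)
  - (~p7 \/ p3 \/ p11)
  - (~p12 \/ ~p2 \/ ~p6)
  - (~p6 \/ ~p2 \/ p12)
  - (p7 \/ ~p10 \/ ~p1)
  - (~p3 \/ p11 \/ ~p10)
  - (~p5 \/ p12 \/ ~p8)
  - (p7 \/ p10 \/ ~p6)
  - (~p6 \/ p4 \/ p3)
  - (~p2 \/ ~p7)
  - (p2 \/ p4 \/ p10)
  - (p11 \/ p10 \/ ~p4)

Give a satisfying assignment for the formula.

p1=False  p2=False  p3=False  p4=False  p5=False  p6=False  p7=False  p8=False  p9=False  p10=True  p11=True  p12=True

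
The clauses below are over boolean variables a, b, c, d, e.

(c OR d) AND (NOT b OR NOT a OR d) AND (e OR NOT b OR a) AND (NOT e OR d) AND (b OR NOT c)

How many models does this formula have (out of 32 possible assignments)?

Split on b, then d.
  b=1, d=1: c free; 3 ways for (a,e) × 2^1 = 6.
  b=1, d=0: a clause becomes empty — 0.
  b=0, d=1: remaining (a,c,e) ∈ {(0,0,0); (0,0,1); (1,0,0); (1,0,1)} — 4.
  b=0, d=0: a clause becomes empty — 0.
Total: 6 + 0 + 4 + 0 = 10.

10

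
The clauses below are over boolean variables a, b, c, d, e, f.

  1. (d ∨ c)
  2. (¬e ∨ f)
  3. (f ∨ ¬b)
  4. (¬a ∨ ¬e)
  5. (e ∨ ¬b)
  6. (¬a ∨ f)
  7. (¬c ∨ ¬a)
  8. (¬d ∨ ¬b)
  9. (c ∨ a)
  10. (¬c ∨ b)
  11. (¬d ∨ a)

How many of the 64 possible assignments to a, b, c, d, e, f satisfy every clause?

The models are:
  a=F b=T c=T d=F e=T f=T
  a=T b=F c=F d=T e=F f=T
Count: 2.

2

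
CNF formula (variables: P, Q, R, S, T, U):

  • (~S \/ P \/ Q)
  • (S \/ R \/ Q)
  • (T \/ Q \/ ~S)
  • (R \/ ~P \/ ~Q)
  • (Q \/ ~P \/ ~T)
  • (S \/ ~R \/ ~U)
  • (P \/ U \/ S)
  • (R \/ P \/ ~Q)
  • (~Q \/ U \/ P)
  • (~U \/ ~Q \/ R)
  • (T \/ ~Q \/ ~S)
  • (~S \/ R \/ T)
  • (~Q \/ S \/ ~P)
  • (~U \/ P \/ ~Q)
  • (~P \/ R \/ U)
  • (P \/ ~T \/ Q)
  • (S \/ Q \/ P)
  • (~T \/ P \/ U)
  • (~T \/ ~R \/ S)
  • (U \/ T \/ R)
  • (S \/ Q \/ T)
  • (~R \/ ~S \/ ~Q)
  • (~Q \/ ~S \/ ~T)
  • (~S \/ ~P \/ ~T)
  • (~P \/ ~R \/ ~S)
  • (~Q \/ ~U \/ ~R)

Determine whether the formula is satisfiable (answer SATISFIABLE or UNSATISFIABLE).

Q = True:
  R = True:
    propagation gives S=False, U=False, P=True; an empty clause results — contradiction.
  R = False:
    propagation gives P=False; an empty clause results — contradiction.
Q = False:
  S = True:
    propagation gives P=True, T=True; an empty clause results — contradiction.
  S = False:
    propagation gives R=True, U=False, P=True, T=False; an empty clause results — contradiction.
Every branch closes, so no satisfying assignment exists.

UNSATISFIABLE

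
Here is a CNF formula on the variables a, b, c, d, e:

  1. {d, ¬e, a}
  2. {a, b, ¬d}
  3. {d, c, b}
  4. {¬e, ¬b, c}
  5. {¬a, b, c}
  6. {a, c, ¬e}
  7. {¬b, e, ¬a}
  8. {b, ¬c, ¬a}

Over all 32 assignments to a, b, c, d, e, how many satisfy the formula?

8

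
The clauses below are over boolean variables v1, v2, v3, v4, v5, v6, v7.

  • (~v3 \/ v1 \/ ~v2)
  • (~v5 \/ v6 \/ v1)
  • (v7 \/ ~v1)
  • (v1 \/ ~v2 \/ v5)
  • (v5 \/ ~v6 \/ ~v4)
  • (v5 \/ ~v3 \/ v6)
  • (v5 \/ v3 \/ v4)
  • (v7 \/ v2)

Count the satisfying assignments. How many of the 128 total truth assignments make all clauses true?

30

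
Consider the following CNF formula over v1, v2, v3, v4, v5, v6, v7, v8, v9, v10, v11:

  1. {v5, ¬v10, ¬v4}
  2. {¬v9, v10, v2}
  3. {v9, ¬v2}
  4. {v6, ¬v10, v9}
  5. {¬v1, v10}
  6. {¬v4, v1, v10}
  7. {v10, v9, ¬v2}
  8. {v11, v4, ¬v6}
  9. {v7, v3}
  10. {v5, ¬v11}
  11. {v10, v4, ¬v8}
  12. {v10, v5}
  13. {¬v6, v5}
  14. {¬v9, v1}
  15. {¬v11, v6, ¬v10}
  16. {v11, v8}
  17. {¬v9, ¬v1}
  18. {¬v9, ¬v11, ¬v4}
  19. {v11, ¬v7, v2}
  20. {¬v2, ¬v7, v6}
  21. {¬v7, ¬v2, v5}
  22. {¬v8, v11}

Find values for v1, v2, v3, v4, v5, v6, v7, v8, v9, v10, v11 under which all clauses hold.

v1=T  v2=F  v3=T  v4=F  v5=T  v6=T  v7=F  v8=F  v9=F  v10=T  v11=T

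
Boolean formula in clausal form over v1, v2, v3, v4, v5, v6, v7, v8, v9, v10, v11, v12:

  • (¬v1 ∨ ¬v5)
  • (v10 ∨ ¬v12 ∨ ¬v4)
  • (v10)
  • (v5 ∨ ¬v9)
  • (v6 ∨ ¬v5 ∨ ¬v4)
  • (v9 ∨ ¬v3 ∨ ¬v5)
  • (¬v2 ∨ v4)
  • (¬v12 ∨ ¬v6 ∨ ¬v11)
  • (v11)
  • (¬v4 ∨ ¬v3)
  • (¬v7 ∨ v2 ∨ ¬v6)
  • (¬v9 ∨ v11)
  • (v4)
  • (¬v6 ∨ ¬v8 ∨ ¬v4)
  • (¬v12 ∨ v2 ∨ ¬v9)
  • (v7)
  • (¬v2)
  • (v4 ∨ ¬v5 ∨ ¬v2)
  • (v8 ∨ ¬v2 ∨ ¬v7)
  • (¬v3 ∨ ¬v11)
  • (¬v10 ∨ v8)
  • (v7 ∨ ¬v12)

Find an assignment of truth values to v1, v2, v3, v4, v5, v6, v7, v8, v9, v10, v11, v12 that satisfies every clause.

(v10) is a unit clause, so v10 = True.
Unit propagation: (v11) forces v11 = True.
The clause (v4) is unit: v4 must be True.
The clause (¬v3) is unit: v3 must be False.
The clause (v7) is unit: v7 must be True.
The clause (¬v2) is unit: v2 must be False.
Unit propagation: (¬v6) forces v6 = False.
(¬v5) is a unit clause, so v5 = False.
The clause (¬v9) is unit: v9 must be False.
The clause (v8) is unit: v8 must be True.
v1, v12 are now unconstrained; take v1 = True, v12 = True.
Every clause has at least one true literal under this assignment.

v1=True, v2=False, v3=False, v4=True, v5=False, v6=False, v7=True, v8=True, v9=False, v10=True, v11=True, v12=True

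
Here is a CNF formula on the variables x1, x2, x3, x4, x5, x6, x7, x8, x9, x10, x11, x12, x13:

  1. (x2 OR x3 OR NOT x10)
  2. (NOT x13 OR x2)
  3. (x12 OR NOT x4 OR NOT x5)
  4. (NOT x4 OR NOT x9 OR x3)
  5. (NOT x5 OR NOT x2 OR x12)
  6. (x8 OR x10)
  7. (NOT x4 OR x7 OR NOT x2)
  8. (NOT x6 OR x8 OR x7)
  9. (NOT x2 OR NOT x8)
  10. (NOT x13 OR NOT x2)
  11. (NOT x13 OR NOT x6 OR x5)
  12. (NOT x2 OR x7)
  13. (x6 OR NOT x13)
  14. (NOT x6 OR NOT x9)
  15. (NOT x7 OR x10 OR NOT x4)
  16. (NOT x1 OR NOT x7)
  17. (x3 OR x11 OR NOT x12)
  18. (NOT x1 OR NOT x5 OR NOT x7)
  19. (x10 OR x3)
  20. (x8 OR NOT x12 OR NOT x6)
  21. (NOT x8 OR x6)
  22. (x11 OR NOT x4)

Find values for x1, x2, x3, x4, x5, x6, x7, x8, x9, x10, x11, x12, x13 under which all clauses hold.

x1=True, x2=False, x3=True, x4=True, x5=True, x6=True, x7=False, x8=True, x9=False, x10=True, x11=True, x12=True, x13=False

Check each clause:
  1. (NOT x10 OR x2 OR x3) — x3 is true.
  2. (x2 OR NOT x13) — NOT x13 is true.
  3. (x12 OR NOT x4 OR NOT x5) — x12 is true.
  4. (x3 OR NOT x9 OR NOT x4) — x3 is true.
  5. (NOT x2 OR NOT x5 OR x12) — x12 is true.
  6. (x10 OR x8) — x8 is true.
  7. (x7 OR NOT x2 OR NOT x4) — NOT x2 is true.
  8. (x8 OR NOT x6 OR x7) — x8 is true.
  9. (NOT x2 OR NOT x8) — NOT x2 is true.
  10. (NOT x13 OR NOT x2) — NOT x13 is true.
  11. (x5 OR NOT x6 OR NOT x13) — NOT x13 is true.
  12. (NOT x2 OR x7) — NOT x2 is true.
  13. (NOT x13 OR x6) — NOT x13 is true.
  14. (NOT x9 OR NOT x6) — NOT x9 is true.
  15. (NOT x4 OR x10 OR NOT x7) — NOT x7 is true.
  16. (NOT x7 OR NOT x1) — NOT x7 is true.
  17. (x3 OR x11 OR NOT x12) — x3 is true.
  18. (NOT x7 OR NOT x1 OR NOT x5) — NOT x7 is true.
  19. (x3 OR x10) — x10 is true.
  20. (NOT x12 OR x8 OR NOT x6) — x8 is true.
  21. (NOT x8 OR x6) — x6 is true.
  22. (x11 OR NOT x4) — x11 is true.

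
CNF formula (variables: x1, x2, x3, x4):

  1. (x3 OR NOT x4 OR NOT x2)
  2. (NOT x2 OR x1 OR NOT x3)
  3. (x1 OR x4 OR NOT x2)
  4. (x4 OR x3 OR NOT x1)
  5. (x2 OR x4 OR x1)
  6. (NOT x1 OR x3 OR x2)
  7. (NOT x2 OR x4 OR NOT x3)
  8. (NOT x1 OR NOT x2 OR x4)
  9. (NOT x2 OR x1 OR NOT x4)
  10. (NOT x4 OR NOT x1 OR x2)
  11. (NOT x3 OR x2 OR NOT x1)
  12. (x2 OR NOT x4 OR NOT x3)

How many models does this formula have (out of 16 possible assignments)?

2

The models are:
  x1=0 x2=0 x3=0 x4=1
  x1=1 x2=1 x3=1 x4=1
Count: 2.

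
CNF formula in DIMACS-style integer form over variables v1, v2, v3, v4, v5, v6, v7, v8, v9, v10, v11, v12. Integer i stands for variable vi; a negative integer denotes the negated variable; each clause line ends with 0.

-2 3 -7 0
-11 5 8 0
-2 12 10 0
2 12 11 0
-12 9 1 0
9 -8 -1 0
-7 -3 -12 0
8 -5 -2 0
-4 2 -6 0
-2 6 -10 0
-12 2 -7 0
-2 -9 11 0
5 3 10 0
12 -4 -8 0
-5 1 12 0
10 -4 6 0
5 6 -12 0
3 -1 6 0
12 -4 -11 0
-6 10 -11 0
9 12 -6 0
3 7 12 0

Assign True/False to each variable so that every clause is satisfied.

v1 = F, v2 = T, v3 = T, v4 = F, v5 = F, v6 = T, v7 = T, v8 = T, v9 = T, v10 = T, v11 = T, v12 = F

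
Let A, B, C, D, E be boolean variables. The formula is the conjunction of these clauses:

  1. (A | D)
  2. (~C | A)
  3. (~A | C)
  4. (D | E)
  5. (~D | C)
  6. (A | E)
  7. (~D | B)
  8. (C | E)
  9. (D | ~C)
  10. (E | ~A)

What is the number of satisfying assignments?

1

Satisfying assignments:
  A=1 B=1 C=1 D=1 E=1
That's 1 in total.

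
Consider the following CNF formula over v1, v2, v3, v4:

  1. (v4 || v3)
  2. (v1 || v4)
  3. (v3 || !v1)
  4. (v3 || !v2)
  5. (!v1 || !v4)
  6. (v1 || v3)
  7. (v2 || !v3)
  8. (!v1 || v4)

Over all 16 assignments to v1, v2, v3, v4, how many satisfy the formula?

1

Satisfying assignments:
  v1=F v2=T v3=T v4=T
Count: 1.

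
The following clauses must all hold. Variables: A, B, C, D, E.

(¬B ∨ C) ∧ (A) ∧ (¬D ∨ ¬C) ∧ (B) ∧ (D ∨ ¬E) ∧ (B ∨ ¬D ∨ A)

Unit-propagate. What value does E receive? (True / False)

False

Unit clause (A) sets A = True.
(B) stands alone — B = True.
(¬B ∨ C): since B = True, the clause reduces to (C). C = True.
In (¬D ∨ ¬C), ¬C is now false; ¬D must hold, so D = False.
In (D ∨ ¬E), D is now false; ¬E must hold, so E = False.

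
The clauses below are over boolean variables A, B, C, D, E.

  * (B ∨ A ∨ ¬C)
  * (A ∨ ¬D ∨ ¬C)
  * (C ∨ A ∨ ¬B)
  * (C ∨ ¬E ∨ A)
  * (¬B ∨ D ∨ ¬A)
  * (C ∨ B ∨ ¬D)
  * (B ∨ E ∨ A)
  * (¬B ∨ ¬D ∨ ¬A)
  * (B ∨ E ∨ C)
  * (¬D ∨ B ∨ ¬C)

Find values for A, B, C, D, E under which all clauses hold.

A=T, B=F, C=F, D=F, E=T

Check each clause:
  1. (¬C ∨ B ∨ A) — A is true.
  2. (¬D ∨ ¬C ∨ A) — A is true.
  3. (C ∨ A ∨ ¬B) — A is true.
  4. (¬E ∨ A ∨ C) — A is true.
  5. (¬A ∨ D ∨ ¬B) — ¬B is true.
  6. (¬D ∨ B ∨ C) — ¬D is true.
  7. (E ∨ B ∨ A) — A is true.
  8. (¬A ∨ ¬B ∨ ¬D) — ¬D is true.
  9. (C ∨ E ∨ B) — E is true.
  10. (¬D ∨ B ∨ ¬C) — ¬D is true.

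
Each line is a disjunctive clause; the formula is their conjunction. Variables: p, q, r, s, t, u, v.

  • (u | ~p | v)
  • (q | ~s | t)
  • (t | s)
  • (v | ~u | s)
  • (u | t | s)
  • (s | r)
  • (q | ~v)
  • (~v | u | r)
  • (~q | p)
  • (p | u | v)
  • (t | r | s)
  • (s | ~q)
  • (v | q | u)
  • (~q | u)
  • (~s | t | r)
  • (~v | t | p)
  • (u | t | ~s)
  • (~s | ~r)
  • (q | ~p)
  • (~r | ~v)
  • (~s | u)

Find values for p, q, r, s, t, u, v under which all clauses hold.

p=1, q=1, r=0, s=1, t=1, u=1, v=0

Check each clause:
  1. (~p | u | v) — u is true.
  2. (t | q | ~s) — q is true.
  3. (t | s) — s is true.
  4. (v | ~u | s) — s is true.
  5. (s | u | t) — s is true.
  6. (r | s) — s is true.
  7. (~v | q) — ~v is true.
  8. (r | u | ~v) — ~v is true.
  9. (p | ~q) — p is true.
  10. (v | p | u) — p is true.
  11. (t | r | s) — s is true.
  12. (s | ~q) — s is true.
  13. (q | v | u) — q is true.
  14. (u | ~q) — u is true.
  15. (t | ~s | r) — t is true.
  16. (t | p | ~v) — p is true.
  17. (u | ~s | t) — t is true.
  18. (~s | ~r) — ~r is true.
  19. (q | ~p) — q is true.
  20. (~r | ~v) — ~v is true.
  21. (u | ~s) — u is true.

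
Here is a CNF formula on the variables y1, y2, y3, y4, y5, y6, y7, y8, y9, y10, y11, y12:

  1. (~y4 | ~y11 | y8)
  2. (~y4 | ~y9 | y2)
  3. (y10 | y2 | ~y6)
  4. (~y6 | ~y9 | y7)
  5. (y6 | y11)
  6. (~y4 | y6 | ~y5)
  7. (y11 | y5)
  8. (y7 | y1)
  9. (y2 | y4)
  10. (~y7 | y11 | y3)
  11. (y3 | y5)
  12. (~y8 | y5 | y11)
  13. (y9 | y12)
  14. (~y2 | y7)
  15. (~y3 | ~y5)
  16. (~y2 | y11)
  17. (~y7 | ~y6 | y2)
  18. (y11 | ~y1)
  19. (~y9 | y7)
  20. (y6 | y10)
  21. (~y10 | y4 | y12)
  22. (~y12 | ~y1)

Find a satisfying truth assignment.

y1 = F, y2 = T, y3 = T, y4 = F, y5 = F, y6 = T, y7 = T, y8 = T, y9 = F, y10 = T, y11 = T, y12 = T

Check each clause:
  1. (~y4 | y8 | ~y11) — y8 is true.
  2. (y2 | ~y9 | ~y4) — y2 is true.
  3. (~y6 | y2 | y10) — y2 is true.
  4. (~y9 | ~y6 | y7) — ~y9 is true.
  5. (y11 | y6) — y11 is true.
  6. (~y4 | y6 | ~y5) — ~y5 is true.
  7. (y5 | y11) — y11 is true.
  8. (y7 | y1) — y7 is true.
  9. (y2 | y4) — y2 is true.
  10. (y3 | ~y7 | y11) — y3 is true.
  11. (y5 | y3) — y3 is true.
  12. (~y8 | y11 | y5) — y11 is true.
  13. (y9 | y12) — y12 is true.
  14. (~y2 | y7) — y7 is true.
  15. (~y3 | ~y5) — ~y5 is true.
  16. (~y2 | y11) — y11 is true.
  17. (y2 | ~y7 | ~y6) — y2 is true.
  18. (y11 | ~y1) — y11 is true.
  19. (~y9 | y7) — y7 is true.
  20. (y10 | y6) — y10 is true.
  21. (~y10 | y12 | y4) — y12 is true.
  22. (~y1 | ~y12) — ~y1 is true.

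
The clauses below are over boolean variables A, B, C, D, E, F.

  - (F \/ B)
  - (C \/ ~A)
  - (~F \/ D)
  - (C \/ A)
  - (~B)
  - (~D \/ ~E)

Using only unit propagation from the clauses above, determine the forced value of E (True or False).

False

(~B) stands alone — B = False.
(B \/ F): since B = False, the clause reduces to (F). F = True.
(~F \/ D) with F = True leaves only D, so D = True.
(~D \/ ~E) with D = True leaves only ~E, so E = False.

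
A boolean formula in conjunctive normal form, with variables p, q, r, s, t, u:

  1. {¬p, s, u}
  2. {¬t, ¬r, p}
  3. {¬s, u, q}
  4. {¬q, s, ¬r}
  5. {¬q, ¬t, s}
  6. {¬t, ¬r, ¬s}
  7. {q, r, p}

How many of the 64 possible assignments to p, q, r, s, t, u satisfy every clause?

Split on s, then q.
  s=T, q=T: p, u free; 3 ways for (r,t) × 2^2 = 12.
  s=T, q=F: remaining (p,r,t,u) ∈ {(F,T,F,T); (T,F,F,T); (T,F,T,T); (T,T,F,T)} — 4.
  s=F, q=T: remaining (p,r,t,u) ∈ {(F,F,F,F); (F,F,F,T); (T,F,F,T)} — 3.
  s=F, q=F: 6 of the 16 assignments to (p,r,t,u) work.
Total: 12 + 4 + 3 + 6 = 25.

25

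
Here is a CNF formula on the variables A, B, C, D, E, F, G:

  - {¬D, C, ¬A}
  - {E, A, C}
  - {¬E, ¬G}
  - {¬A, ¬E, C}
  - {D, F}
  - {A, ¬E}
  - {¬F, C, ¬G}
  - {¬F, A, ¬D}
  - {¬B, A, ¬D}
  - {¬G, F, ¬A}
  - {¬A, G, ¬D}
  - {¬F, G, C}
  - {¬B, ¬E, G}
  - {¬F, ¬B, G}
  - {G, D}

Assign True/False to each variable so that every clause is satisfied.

A = F, B = F, C = T, D = F, E = F, F = T, G = T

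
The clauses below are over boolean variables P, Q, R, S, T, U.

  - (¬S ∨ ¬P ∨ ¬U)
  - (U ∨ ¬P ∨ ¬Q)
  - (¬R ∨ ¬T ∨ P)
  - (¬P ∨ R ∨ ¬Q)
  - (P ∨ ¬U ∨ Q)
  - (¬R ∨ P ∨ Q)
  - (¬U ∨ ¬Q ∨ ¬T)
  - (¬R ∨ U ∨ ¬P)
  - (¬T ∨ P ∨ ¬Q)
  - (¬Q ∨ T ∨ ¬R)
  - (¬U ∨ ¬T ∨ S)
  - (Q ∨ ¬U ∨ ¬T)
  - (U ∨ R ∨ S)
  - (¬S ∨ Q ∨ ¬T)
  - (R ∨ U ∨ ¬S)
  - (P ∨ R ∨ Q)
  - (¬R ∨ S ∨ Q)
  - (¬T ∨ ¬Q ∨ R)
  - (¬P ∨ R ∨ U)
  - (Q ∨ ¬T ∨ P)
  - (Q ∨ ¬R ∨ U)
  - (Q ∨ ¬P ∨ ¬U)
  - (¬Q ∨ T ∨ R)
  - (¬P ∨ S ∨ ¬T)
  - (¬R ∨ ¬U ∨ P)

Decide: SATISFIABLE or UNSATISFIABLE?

Q = True:
  R = True:
    propagation gives T=True, P=True, U=True; an empty clause results — contradiction.
  R = False:
    propagation gives P=False, T=False; an empty clause results — contradiction.
Q = False:
  P = True:
    propagation gives U=False, R=False; an empty clause results — contradiction.
  P = False:
    propagation gives U=False, R=False; an empty clause results — contradiction.
Every branch closes, so no satisfying assignment exists.

UNSATISFIABLE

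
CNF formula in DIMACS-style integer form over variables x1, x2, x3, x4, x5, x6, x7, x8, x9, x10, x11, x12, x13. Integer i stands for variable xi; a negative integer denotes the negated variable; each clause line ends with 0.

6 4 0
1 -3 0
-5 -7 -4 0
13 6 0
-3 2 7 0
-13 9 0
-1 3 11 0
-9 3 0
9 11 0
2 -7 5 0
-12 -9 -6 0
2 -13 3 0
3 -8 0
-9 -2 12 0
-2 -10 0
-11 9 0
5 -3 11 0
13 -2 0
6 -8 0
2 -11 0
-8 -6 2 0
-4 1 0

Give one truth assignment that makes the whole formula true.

x8 occurs only negated in the remaining clauses — set x8 = False.
Try x1 = True.
Try x2 = False.
  then x11 is forced to False.
  then x3 is forced to True.
  then x7 is forced to True.
  then x9 is forced to True.
  then x5 is forced to True.
  then x4 is forced to False.
  then x6 is forced to True.
  then x12 is forced to False.
x10, x13 are now unconstrained; take x10 = True, x13 = False.

x1=T, x2=F, x3=T, x4=F, x5=T, x6=T, x7=T, x8=F, x9=T, x10=T, x11=F, x12=F, x13=F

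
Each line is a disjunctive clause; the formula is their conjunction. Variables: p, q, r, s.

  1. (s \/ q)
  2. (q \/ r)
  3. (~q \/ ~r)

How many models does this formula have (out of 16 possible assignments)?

6

Satisfying assignments:
  p=F q=F r=T s=T
  p=F q=T r=F s=F
  p=F q=T r=F s=T
  p=T q=F r=T s=T
  p=T q=T r=F s=F
  p=T q=T r=F s=T
That's 6 in total.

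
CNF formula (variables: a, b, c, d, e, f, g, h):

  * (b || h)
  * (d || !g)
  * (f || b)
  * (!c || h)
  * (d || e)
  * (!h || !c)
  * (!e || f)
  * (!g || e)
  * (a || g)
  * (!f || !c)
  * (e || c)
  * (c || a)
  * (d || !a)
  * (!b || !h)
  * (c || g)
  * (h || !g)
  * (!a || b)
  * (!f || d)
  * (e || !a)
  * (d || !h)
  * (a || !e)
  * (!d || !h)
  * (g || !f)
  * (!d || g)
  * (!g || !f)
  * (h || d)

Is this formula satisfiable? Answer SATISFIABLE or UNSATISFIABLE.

UNSATISFIABLE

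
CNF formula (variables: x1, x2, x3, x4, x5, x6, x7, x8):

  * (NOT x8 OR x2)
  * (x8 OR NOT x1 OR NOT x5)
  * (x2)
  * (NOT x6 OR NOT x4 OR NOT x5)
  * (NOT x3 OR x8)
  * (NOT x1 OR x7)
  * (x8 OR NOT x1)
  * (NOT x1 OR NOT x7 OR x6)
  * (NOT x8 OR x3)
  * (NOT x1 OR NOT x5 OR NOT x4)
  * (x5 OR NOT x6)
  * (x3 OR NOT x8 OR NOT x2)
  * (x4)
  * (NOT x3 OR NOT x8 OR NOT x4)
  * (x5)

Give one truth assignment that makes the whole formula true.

x1=False, x2=True, x3=False, x4=True, x5=True, x6=False, x7=True, x8=False

(x2) is a unit clause, so x2 = True.
The clause (x4) is unit: x4 must be True.
Unit propagation: (x5) forces x5 = True.
(NOT x6) is a unit clause, so x6 = False.
The clause (NOT x1) is unit: x1 must be False.
Set x3 = False and propagate.
  then x8 is forced to False.
x7 is now unconstrained; take x7 = True.
Every clause has at least one true literal under this assignment.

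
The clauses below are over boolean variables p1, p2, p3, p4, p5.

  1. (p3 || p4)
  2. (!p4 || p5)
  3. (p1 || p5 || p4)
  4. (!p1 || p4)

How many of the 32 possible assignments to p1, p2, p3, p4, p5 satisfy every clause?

Split on p4, then p1.
  p4=1, p1=1: remaining (p2,p3,p5) ∈ {(0,0,1); (0,1,1); (1,0,1); (1,1,1)} — 4.
  p4=1, p1=0: remaining (p2,p3,p5) ∈ {(0,0,1); (0,1,1); (1,0,1); (1,1,1)} — 4.
  p4=0, p1=1: a clause becomes empty — 0.
  p4=0, p1=0: remaining (p2,p3,p5) ∈ {(0,1,1); (1,1,1)} — 2.
Total: 4 + 4 + 0 + 2 = 10.

10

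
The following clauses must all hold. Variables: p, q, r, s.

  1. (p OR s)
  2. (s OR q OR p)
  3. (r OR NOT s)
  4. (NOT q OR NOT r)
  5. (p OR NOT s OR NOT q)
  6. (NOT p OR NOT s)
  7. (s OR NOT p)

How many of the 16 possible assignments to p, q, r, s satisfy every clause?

The models are:
  p=0 q=0 r=1 s=1
That's 1 in total.

1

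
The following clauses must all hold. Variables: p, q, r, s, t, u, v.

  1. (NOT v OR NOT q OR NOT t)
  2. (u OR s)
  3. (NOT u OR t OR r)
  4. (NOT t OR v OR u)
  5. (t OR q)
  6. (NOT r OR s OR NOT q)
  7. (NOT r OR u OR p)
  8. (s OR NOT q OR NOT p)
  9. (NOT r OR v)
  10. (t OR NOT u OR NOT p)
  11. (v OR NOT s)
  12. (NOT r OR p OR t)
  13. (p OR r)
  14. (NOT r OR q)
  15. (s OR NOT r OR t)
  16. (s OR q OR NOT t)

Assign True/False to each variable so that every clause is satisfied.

p=1, q=1, r=0, s=1, t=0, u=0, v=1

Branch on p: take p = True.
Branch on q: take q = True.
  then s is forced to True.
  then v is forced to True.
  then t is forced to False.
  then u is forced to False.
r is now unconstrained; take r = False.
Check each clause:
  1. (NOT q OR NOT v OR NOT t) — NOT t is true.
  2. (u OR s) — s is true.
  3. (r OR t OR NOT u) — NOT u is true.
  4. (NOT t OR u OR v) — NOT t is true.
  5. (q OR t) — q is true.
  6. (NOT q OR s OR NOT r) — s is true.
  7. (u OR p OR NOT r) — p is true.
  8. (NOT q OR s OR NOT p) — s is true.
  9. (v OR NOT r) — NOT r is true.
  10. (t OR NOT p OR NOT u) — NOT u is true.
  11. (NOT s OR v) — v is true.
  12. (p OR t OR NOT r) — p is true.
  13. (p OR r) — p is true.
  14. (q OR NOT r) — q is true.
  15. (s OR t OR NOT r) — s is true.
  16. (s OR q OR NOT t) — q is true.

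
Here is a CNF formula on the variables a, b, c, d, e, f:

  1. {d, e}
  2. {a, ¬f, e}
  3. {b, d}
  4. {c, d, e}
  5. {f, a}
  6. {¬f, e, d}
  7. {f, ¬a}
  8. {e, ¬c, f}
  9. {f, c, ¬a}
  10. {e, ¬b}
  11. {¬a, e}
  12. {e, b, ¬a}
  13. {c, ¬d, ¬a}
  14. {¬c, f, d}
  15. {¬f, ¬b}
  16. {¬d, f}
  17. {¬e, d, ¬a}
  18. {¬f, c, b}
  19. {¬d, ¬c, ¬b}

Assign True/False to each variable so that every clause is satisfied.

Set a = False and propagate.
  then f is forced to True.
  then e is forced to True.
  then b is forced to False.
  then d is forced to True.
  then c is forced to True.
Check each clause:
  1. {e, d} — d is true.
  2. {e, a, ¬f} — e is true.
  3. {b, d} — d is true.
  4. {e, c, d} — c is true.
  5. {a, f} — f is true.
  6. {d, e, ¬f} — d is true.
  7. {f, ¬a} — f is true.
  8. {f, ¬c, e} — e is true.
  9. {c, ¬a, f} — c is true.
  10. {¬b, e} — e is true.
  11. {e, ¬a} — e is true.
  12. {b, ¬a, e} — e is true.
  13. {¬d, c, ¬a} — c is true.
  14. {¬c, d, f} — d is true.
  15. {¬b, ¬f} — ¬b is true.
  16. {f, ¬d} — f is true.
  17. {d, ¬a, ¬e} — d is true.
  18. {b, ¬f, c} — c is true.
  19. {¬d, ¬c, ¬b} — ¬b is true.

a = 0, b = 0, c = 1, d = 1, e = 1, f = 1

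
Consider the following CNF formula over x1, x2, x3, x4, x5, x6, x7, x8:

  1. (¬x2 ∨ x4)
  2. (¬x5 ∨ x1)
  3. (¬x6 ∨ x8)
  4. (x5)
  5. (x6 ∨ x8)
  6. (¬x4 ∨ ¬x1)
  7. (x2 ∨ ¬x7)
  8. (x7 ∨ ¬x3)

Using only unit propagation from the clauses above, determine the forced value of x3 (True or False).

(x5) is a unit clause: x5 = True.
In (¬x5 ∨ x1), ¬x5 is now false; x1 must hold, so x1 = True.
(¬x1 ∨ ¬x4): since x1 = True, the clause reduces to (¬x4). x4 = False.
From (x4 ∨ ¬x2) and x4 = False: x2 = False.
In (¬x7 ∨ x2), x2 is now false; ¬x7 must hold, so x7 = False.
(¬x3 ∨ x7): since x7 = False, the clause reduces to (¬x3). x3 = False.

False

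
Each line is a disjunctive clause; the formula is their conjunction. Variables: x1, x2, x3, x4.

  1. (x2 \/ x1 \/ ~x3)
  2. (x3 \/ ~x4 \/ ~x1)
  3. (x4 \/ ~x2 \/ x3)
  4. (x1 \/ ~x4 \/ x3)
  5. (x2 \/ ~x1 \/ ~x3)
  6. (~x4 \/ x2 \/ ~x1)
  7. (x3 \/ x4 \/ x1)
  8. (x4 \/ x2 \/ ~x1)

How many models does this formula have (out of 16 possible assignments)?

4

The models are:
  x1=F x2=T x3=T x4=F
  x1=F x2=T x3=T x4=T
  x1=T x2=T x3=T x4=F
  x1=T x2=T x3=T x4=T
That's 4 in total.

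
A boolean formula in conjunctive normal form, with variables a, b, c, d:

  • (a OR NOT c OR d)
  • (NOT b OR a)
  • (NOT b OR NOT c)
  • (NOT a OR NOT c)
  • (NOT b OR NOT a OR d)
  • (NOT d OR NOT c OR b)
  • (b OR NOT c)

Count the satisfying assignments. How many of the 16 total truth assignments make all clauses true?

The models are:
  a=0 b=0 c=0 d=0
  a=0 b=0 c=0 d=1
  a=1 b=0 c=0 d=0
  a=1 b=0 c=0 d=1
  a=1 b=1 c=0 d=1
That's 5 in total.

5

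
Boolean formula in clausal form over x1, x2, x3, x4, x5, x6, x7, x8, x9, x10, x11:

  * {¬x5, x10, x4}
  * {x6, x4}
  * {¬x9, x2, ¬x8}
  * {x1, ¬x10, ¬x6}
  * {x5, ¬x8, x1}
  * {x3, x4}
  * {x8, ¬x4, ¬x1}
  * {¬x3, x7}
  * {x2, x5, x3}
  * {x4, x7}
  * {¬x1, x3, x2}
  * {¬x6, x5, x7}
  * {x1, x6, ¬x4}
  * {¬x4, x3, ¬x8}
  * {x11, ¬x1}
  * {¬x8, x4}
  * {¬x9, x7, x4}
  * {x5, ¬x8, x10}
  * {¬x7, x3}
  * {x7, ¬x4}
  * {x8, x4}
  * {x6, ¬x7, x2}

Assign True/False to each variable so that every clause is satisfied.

x1=F, x2=T, x3=T, x4=T, x5=T, x6=T, x7=T, x8=F, x9=F, x10=F, x11=T

Check each clause:
  1. {x10, ¬x5, x4} — x4 is true.
  2. {x4, x6} — x4 is true.
  3. {¬x8, ¬x9, x2} — ¬x8 is true.
  4. {x1, ¬x10, ¬x6} — ¬x10 is true.
  5. {x1, ¬x8, x5} — ¬x8 is true.
  6. {x3, x4} — x3 is true.
  7. {¬x4, ¬x1, x8} — ¬x1 is true.
  8. {x7, ¬x3} — x7 is true.
  9. {x2, x5, x3} — x2 is true.
  10. {x7, x4} — x4 is true.
  11. {x2, ¬x1, x3} — x2 is true.
  12. {x7, ¬x6, x5} — x5 is true.
  13. {x1, ¬x4, x6} — x6 is true.
  14. {¬x8, ¬x4, x3} — ¬x8 is true.
  15. {x11, ¬x1} — x11 is true.
  16. {x4, ¬x8} — ¬x8 is true.
  17. {x4, ¬x9, x7} — ¬x9 is true.
  18. {¬x8, x10, x5} — ¬x8 is true.
  19. {¬x7, x3} — x3 is true.
  20. {¬x4, x7} — x7 is true.
  21. {x8, x4} — x4 is true.
  22. {x6, ¬x7, x2} — x2 is true.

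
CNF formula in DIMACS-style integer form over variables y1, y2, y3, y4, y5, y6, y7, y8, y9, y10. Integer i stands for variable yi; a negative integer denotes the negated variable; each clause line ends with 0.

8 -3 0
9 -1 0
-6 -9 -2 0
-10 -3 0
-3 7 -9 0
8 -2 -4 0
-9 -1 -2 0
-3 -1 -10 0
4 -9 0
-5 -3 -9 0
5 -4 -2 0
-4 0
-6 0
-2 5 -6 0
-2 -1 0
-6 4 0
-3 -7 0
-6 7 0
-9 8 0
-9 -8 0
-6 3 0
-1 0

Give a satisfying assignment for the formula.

y1=0, y2=0, y3=0, y4=0, y5=1, y6=0, y7=0, y8=1, y9=0, y10=1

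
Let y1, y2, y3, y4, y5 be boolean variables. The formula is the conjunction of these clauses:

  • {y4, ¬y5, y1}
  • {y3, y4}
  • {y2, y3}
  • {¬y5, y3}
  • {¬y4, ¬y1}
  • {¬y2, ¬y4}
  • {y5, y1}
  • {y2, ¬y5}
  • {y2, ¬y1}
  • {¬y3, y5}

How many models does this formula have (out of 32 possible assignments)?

Satisfying assignments:
  y1=T y2=T y3=T y4=F y5=T
That's 1 in total.

1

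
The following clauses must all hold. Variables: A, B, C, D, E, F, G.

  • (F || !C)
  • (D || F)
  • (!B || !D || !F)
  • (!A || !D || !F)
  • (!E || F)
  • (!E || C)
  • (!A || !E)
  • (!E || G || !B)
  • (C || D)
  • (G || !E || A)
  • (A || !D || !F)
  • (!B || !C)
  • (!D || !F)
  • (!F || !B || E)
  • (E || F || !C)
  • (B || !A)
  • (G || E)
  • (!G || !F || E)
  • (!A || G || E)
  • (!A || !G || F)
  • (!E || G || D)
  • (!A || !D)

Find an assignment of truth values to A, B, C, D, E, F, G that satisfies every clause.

A=False, B=True, C=False, D=True, E=False, F=False, G=True

Try A = False.
Set B = True and propagate.
  then C is forced to False.
  then E is forced to False.
  then D is forced to True.
  then F is forced to False.
  then G is forced to True.
Every clause has at least one true literal under this assignment.
Check each clause:
  1. (F || !C) — !C is true.
  2. (F || D) — D is true.
  3. (!D || !B || !F) — !F is true.
  4. (!A || !D || !F) — !F is true.
  5. (!E || F) — !E is true.
  6. (C || !E) — !E is true.
  7. (!E || !A) — !E is true.
  8. (!E || G || !B) — !E is true.
  9. (D || C) — D is true.
  10. (A || G || !E) — !E is true.
  11. (!F || A || !D) — !F is true.
  12. (!C || !B) — !C is true.
  13. (!D || !F) — !F is true.
  14. (!F || !B || E) — !F is true.
  15. (E || !C || F) — !C is true.
  16. (B || !A) — B is true.
  17. (G || E) — G is true.
  18. (E || !F || !G) — !F is true.
  19. (E || G || !A) — !A is true.
  20. (!G || F || !A) — !A is true.
  21. (!E || D || G) — !E is true.
  22. (!A || !D) — !A is true.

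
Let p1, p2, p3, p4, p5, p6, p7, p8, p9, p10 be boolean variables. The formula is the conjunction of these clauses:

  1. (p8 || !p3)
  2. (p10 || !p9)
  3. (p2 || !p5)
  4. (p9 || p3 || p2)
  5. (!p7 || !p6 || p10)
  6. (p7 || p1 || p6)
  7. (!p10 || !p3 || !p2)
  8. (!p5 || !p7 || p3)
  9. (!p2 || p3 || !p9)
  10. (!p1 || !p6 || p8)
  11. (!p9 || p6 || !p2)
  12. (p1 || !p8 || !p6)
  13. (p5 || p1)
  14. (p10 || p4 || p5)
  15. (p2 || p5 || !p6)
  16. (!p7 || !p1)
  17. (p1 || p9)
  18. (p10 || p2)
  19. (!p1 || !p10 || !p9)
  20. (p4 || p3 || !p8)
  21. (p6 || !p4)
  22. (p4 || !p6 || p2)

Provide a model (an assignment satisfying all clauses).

p1=True, p2=True, p3=False, p4=False, p5=False, p6=False, p7=False, p8=False, p9=False, p10=True

Check each clause:
  1. (!p3 || p8) — !p3 is true.
  2. (p10 || !p9) — p10 is true.
  3. (!p5 || p2) — p2 is true.
  4. (p9 || p3 || p2) — p2 is true.
  5. (p10 || !p7 || !p6) — !p7 is true.
  6. (p6 || p7 || p1) — p1 is true.
  7. (!p10 || !p3 || !p2) — !p3 is true.
  8. (p3 || !p7 || !p5) — !p7 is true.
  9. (!p9 || p3 || !p2) — !p9 is true.
  10. (p8 || !p1 || !p6) — !p6 is true.
  11. (!p9 || !p2 || p6) — !p9 is true.
  12. (p1 || !p6 || !p8) — !p8 is true.
  13. (p1 || p5) — p1 is true.
  14. (p10 || p4 || p5) — p10 is true.
  15. (p5 || !p6 || p2) — !p6 is true.
  16. (!p1 || !p7) — !p7 is true.
  17. (p1 || p9) — p1 is true.
  18. (p10 || p2) — p2 is true.
  19. (!p9 || !p1 || !p10) — !p9 is true.
  20. (p4 || !p8 || p3) — !p8 is true.
  21. (!p4 || p6) — !p4 is true.
  22. (p4 || !p6 || p2) — !p6 is true.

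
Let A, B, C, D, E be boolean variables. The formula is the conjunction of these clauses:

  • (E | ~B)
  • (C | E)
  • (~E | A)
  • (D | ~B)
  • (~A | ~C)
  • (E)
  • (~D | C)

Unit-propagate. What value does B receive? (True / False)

(E) is a unit clause: E = True.
In (~E | A), ~E is now false; A must hold, so A = True.
(~A | ~C) with A = True leaves only ~C, so C = False.
From (~D | C) and C = False: D = False.
In (~B | D), D is now false; ~B must hold, so B = False.

False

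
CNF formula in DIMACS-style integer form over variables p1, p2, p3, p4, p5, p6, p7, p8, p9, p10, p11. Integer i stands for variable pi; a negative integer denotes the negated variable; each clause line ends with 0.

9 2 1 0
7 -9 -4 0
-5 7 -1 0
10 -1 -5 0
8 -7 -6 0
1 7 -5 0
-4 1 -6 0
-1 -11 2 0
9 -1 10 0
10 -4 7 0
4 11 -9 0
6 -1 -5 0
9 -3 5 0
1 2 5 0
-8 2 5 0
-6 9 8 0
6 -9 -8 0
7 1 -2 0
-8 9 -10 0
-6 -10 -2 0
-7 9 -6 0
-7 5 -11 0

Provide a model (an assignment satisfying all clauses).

p1 = 0  p2 = 1  p3 = 1  p4 = 1  p5 = 1  p6 = 0  p7 = 1  p8 = 0  p9 = 1  p10 = 0  p11 = 1

Set p1 = False and propagate.
Set p2 = True and propagate.
  then p7 is forced to True.
For the remaining variables, p3 = True, p4 = True, p5 = True, p6 = False, p8 = False, p9 = True, p10 = False, p11 = True works.
Every clause has at least one true literal under this assignment.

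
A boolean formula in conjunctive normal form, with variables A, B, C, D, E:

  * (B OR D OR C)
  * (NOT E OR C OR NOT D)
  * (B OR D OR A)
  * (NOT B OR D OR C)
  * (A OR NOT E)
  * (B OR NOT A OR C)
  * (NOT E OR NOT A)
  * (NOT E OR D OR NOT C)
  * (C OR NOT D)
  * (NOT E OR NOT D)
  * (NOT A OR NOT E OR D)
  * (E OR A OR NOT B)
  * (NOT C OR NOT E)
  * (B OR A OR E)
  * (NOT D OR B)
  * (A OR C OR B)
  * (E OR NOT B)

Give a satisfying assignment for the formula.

Branch on A: take A = True.
  then E is forced to False.
  then B is forced to False.
  then C is forced to True.
  then D is forced to False.

A = 1, B = 0, C = 1, D = 0, E = 0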